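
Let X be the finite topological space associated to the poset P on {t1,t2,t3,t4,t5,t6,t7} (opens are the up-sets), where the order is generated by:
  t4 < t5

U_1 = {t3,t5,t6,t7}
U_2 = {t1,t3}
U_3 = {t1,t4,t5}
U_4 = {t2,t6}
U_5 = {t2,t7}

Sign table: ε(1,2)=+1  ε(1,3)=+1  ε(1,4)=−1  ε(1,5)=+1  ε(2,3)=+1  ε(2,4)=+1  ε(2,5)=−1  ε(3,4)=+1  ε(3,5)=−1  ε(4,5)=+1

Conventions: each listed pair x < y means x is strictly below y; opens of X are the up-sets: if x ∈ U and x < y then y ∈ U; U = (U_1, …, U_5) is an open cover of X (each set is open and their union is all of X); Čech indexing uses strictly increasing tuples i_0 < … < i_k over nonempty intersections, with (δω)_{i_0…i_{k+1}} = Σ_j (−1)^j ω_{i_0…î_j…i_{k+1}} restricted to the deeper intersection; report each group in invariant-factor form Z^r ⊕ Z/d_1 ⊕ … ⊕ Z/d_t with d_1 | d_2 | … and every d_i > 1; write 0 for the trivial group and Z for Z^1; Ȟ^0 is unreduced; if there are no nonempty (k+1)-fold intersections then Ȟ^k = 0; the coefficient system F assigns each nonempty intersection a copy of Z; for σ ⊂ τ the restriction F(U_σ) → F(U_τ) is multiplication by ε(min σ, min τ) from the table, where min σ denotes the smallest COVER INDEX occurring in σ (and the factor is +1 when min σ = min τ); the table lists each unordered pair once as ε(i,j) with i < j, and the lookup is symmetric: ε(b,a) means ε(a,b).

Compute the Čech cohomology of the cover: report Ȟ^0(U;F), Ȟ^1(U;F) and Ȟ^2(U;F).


cover nerve:
  U12={t3} U13={t5} U14={t6} U15={t7} U23={t1} U45={t2}
C dims 5,6; δ0: rk 5, SNF 1^4·2
Ȟ^0: (5−5)−0=0 ⇒ 0
Ȟ^1: (6−0)−5=1 plus torsion [2] ⇒ Z ⊕ Z/2
Ȟ^2: (0−0)−0=0 ⇒ 0

Ȟ^0(U;F) ≅ 0; Ȟ^1(U;F) ≅ Z ⊕ Z/2; Ȟ^2(U;F) ≅ 0


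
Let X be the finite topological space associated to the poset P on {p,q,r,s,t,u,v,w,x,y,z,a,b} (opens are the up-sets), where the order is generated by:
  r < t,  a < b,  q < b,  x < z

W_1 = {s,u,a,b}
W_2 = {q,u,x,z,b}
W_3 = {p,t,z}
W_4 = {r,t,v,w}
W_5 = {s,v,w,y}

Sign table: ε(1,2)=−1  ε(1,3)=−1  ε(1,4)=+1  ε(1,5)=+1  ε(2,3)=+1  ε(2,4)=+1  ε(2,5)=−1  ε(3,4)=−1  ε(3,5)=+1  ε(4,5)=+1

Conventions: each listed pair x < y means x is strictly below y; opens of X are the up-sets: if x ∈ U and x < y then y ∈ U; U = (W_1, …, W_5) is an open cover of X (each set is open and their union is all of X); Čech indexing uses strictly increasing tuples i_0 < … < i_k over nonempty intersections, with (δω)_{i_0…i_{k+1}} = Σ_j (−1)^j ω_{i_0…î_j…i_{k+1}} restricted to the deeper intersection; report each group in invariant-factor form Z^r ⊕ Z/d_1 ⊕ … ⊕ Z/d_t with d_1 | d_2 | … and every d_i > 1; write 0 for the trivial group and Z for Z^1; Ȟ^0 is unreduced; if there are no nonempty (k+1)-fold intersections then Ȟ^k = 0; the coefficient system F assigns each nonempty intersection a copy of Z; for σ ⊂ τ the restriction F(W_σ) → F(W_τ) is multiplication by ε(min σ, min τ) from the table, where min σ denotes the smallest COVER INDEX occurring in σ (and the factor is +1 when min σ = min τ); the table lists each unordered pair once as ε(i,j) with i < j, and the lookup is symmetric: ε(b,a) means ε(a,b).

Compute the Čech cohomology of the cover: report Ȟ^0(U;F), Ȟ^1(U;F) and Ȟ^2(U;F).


cover nerve:
  W12={u,b} W15={s} W23={z} W34={t} W45={v,w}
C dims 5,5; δ0: rk 4, SNF 1^4
Ȟ^0: (5−4)−0=1 ⇒ Z
Ȟ^1: (5−0)−4=1 ⇒ Z
Ȟ^2: (0−0)−0=0 ⇒ 0

Ȟ^0 ≅ Z,  Ȟ^1 ≅ Z,  Ȟ^2 ≅ 0


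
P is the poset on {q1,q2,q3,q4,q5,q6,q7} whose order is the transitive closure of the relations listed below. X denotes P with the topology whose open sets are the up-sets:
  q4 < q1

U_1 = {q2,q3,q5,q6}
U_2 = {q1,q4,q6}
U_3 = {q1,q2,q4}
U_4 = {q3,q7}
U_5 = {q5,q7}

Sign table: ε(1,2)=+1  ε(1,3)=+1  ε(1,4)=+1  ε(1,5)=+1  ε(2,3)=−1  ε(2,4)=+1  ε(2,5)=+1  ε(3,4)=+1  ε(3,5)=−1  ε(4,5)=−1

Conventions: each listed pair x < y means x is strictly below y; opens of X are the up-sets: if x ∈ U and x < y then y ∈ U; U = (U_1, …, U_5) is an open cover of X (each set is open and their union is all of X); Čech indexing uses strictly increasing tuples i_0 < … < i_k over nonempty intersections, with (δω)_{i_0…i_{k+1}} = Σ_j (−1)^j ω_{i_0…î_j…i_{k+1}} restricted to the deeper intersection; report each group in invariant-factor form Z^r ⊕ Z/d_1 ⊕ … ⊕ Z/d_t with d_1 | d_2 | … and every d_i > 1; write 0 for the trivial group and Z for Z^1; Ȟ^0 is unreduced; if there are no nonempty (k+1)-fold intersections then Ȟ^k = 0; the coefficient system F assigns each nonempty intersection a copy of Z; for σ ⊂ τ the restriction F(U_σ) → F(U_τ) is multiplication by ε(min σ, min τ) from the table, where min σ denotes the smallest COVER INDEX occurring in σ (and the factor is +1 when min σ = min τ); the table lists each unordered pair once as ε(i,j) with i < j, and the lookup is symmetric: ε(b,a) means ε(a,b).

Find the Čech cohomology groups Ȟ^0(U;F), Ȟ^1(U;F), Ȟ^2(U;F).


Ȟ^0 = 0, Ȟ^1 = Z ⊕ Z/2, Ȟ^2 = 0

nerve of the cover:
  U12={q6} U13={q2} U14={q3} U15={q5} U23={q1,q4} U45={q7}
C dims 5,6; δ0: rk 5, SNF 1^4·2
Ȟ^0 = (5 − 5) − 0 = 0, so Ȟ^0 ≅ 0
Ȟ^1 = (6 − 0) − 5 = 1 plus torsion [2], so Ȟ^1 ≅ Z ⊕ Z/2
Ȟ^2 = (0 − 0) − 0 = 0, so Ȟ^2 ≅ 0


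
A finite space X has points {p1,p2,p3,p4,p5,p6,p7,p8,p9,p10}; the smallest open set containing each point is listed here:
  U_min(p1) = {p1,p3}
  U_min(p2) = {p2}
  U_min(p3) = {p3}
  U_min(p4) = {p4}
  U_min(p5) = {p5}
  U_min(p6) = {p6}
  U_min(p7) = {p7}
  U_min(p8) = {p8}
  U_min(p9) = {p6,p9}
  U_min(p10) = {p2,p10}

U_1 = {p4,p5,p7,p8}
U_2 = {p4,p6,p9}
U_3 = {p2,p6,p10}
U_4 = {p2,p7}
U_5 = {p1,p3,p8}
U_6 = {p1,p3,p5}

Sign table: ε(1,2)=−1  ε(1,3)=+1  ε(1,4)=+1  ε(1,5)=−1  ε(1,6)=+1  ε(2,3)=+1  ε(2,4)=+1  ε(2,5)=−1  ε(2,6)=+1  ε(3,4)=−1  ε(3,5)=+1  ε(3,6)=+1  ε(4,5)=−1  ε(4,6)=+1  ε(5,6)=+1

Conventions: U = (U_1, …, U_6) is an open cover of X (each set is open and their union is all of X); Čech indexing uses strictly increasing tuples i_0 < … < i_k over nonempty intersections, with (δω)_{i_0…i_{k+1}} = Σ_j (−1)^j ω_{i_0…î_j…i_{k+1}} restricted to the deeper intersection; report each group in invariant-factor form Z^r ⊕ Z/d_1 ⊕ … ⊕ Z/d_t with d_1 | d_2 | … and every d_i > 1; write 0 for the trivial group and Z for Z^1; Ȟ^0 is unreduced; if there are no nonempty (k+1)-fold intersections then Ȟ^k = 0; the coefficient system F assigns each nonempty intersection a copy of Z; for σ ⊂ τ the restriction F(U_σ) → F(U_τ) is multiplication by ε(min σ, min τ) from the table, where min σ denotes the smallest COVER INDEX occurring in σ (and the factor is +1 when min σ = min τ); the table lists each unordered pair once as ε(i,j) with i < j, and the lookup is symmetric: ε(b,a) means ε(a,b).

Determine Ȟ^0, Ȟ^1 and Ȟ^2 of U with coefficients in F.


Ȟ^0 = 0, Ȟ^1 = Z ⊕ Z/2, Ȟ^2 = 0

nonempty intersections:
  U12={p4} U14={p7} U15={p8} U16={p5} U23={p6} U34={p2} U56={p1,p3}
C dims 6,7; δ0: rk 6, SNF 1^5·2
Ȟ^0: (6−6)−0=0 ⇒ 0
Ȟ^1: (7−0)−6=1 plus torsion [2] ⇒ Z ⊕ Z/2
Ȟ^2: (0−0)−0=0 ⇒ 0


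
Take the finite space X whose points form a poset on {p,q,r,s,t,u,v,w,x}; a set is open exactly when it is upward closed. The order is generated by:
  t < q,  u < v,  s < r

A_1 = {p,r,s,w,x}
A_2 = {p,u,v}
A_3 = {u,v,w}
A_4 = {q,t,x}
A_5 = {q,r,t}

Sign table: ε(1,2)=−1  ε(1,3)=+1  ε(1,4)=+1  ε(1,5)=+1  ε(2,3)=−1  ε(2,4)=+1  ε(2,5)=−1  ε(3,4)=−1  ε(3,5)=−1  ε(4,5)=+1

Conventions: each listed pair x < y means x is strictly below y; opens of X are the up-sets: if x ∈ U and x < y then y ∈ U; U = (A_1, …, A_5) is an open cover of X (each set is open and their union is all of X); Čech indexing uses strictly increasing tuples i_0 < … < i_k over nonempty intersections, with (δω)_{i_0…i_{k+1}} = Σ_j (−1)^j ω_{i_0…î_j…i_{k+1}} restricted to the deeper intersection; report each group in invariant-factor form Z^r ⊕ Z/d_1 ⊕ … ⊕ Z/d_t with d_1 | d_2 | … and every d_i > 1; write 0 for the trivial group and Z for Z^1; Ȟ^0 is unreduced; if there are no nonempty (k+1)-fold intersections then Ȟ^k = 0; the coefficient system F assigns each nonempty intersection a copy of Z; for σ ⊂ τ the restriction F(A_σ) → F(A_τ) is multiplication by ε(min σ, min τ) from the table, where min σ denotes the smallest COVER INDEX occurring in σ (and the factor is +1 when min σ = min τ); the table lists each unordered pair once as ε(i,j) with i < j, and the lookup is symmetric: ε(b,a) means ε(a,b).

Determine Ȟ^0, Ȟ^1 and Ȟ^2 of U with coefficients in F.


nerve simplices:
  A12={p} A13={w} A14={x} A15={r} A23={u,v} A45={q,t}
C dims 5,6; δ0: rk 4, SNF 1^4
degree 0: 5−4−0 = 1 → Ȟ^0 ≅ Z
degree 1: 6−0−4 = 2 → Ȟ^1 ≅ Z^2
degree 2: 0−0−0 = 0 → Ȟ^2 ≅ 0

Ȟ^0 = Z, Ȟ^1 = Z^2, Ȟ^2 = 0


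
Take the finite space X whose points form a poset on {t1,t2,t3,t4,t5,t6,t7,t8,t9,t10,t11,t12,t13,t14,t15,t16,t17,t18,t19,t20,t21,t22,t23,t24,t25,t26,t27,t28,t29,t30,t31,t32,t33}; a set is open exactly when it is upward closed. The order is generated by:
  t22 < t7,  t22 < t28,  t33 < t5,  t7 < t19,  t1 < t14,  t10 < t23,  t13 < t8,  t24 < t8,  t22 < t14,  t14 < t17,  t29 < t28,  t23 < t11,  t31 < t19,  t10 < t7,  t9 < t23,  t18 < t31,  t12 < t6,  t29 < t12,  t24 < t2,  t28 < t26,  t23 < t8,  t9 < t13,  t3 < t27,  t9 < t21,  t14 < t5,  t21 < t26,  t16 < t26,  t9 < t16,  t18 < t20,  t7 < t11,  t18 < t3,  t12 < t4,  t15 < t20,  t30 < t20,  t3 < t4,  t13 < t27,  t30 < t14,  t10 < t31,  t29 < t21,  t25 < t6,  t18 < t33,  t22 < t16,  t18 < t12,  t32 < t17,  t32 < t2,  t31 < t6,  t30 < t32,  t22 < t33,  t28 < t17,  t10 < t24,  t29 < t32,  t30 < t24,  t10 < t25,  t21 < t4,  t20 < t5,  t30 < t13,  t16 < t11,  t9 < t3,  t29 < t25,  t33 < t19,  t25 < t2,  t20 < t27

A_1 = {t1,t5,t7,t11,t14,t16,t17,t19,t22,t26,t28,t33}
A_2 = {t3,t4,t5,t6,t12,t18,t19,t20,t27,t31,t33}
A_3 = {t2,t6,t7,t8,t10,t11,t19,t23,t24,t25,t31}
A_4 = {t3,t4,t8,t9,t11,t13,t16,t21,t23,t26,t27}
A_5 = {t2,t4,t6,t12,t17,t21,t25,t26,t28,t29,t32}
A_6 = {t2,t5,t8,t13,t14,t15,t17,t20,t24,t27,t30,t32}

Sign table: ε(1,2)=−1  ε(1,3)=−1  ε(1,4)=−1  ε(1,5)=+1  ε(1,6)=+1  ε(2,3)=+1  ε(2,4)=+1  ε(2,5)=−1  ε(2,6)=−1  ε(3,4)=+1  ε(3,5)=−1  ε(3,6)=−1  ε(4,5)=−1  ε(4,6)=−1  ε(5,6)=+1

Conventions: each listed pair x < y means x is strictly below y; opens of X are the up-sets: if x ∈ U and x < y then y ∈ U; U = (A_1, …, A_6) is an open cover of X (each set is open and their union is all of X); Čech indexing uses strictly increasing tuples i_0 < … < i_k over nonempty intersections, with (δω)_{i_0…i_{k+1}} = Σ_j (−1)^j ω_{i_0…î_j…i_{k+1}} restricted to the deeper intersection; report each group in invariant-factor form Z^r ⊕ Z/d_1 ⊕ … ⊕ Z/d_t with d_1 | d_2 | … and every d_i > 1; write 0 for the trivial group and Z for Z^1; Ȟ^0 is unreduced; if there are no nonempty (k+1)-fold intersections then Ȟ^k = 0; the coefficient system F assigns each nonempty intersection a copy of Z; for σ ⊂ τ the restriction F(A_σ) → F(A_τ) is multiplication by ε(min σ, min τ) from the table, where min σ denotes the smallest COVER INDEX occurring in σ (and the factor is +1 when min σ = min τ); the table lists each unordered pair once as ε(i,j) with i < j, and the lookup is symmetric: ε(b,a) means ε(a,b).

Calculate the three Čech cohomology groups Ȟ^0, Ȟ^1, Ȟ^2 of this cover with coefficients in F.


nerve of the cover:
  A12={t5,t19,t33} A13={t7,t11,t19} A14={t11,t16,t26} A15={t17,t26,t28} A16={t5,t14,t17} A23={t6,t19,t31} A24={t3,t4,t27} A25={t4,t6,t12} A26={t5,t20,t27} A34={t8,t11,t23} A35={t2,t6,t25} A36={t2,t8,t24} A45={t4,t21,t26} A46={t8,t13,t27} A56={t2,t17,t32}
  A123={t19} A126={t5} A134={t11} A145={t26} A156={t17} A235={t6} A245={t4} A246={t27} A346={t8} A356={t2}
C dims 6,15,10; δ0: rk 5, SNF 1^5; δ1: rk 10, SNF 1^9·2
Ȟ^0 = (6 − 5) − 0 = 1, so Ȟ^0 ≅ Z
Ȟ^1 = (15 − 10) − 5 = 0, so Ȟ^1 ≅ 0
Ȟ^2 = (10 − 0) − 10 = 0 plus torsion [2], so Ȟ^2 ≅ Z/2

Ȟ^0 ≅ Z, Ȟ^1 ≅ 0, Ȟ^2 ≅ Z/2


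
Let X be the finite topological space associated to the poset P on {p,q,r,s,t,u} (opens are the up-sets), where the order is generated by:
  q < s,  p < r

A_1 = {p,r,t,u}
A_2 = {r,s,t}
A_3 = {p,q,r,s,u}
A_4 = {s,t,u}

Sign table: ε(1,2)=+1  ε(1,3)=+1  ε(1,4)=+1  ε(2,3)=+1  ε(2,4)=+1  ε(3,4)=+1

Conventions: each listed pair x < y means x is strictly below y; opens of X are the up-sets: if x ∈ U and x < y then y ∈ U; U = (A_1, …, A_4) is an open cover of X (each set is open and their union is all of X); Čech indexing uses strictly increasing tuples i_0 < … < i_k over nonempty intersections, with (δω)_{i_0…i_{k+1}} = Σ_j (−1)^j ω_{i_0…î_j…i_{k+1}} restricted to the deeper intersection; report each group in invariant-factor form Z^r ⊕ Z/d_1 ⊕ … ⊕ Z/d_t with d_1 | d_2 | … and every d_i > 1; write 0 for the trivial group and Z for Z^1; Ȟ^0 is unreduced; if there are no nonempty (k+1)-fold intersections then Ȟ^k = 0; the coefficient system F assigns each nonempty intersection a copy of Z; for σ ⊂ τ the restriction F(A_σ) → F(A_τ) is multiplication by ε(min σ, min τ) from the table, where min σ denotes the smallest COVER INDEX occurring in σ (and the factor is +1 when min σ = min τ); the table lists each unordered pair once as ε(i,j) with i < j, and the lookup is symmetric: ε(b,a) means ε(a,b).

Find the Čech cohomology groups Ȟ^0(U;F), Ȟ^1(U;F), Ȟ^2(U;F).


Ȟ^0 ≅ Z,  Ȟ^1 ≅ 0,  Ȟ^2 ≅ Z

intersection data:
  A12={r,t} A13={p,r,u} A14={t,u} A23={r,s} A24={s,t} A34={s,u}
  A123={r} A124={t} A134={u} A234={s}
C dims 4,6,4; δ0: rk 3, SNF 1^3; δ1: rk 3, SNF 1^3
Ȟ^0 = (4 − 3) − 0 = 1, so Ȟ^0 ≅ Z
Ȟ^1 = (6 − 3) − 3 = 0, so Ȟ^1 ≅ 0
Ȟ^2 = (4 − 0) − 3 = 1, so Ȟ^2 ≅ Z


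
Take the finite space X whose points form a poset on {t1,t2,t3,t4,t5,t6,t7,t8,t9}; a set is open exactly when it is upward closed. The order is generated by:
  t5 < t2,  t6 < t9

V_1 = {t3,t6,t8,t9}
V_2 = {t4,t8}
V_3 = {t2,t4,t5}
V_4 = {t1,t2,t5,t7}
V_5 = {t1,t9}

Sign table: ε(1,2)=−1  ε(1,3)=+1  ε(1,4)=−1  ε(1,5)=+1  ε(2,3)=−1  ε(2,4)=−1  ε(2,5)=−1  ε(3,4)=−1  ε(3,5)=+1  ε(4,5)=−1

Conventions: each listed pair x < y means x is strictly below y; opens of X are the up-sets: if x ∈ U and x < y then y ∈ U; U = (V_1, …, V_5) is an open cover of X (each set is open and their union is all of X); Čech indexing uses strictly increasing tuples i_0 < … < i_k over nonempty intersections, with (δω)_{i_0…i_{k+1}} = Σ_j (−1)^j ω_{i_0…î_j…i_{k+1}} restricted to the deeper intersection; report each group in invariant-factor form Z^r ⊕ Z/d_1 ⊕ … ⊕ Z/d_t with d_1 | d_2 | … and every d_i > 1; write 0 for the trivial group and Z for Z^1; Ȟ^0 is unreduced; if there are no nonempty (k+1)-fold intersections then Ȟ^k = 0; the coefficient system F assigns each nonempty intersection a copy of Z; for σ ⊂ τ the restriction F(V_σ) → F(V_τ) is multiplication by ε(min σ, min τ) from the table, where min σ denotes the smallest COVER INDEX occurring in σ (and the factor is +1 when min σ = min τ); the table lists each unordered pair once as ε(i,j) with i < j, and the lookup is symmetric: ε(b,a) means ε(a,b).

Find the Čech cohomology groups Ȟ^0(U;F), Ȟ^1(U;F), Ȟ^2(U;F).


Ȟ^0 = Z, Ȟ^1 = Z and Ȟ^2 = 0

cover nerve:
  V12={t8} V15={t9} V23={t4} V34={t2,t5} V45={t1}
C dims 5,5; δ0: rk 4, SNF 1^4
Ȟ^0: (5−4)−0=1 ⇒ Z
Ȟ^1: (5−0)−4=1 ⇒ Z
Ȟ^2: (0−0)−0=0 ⇒ 0


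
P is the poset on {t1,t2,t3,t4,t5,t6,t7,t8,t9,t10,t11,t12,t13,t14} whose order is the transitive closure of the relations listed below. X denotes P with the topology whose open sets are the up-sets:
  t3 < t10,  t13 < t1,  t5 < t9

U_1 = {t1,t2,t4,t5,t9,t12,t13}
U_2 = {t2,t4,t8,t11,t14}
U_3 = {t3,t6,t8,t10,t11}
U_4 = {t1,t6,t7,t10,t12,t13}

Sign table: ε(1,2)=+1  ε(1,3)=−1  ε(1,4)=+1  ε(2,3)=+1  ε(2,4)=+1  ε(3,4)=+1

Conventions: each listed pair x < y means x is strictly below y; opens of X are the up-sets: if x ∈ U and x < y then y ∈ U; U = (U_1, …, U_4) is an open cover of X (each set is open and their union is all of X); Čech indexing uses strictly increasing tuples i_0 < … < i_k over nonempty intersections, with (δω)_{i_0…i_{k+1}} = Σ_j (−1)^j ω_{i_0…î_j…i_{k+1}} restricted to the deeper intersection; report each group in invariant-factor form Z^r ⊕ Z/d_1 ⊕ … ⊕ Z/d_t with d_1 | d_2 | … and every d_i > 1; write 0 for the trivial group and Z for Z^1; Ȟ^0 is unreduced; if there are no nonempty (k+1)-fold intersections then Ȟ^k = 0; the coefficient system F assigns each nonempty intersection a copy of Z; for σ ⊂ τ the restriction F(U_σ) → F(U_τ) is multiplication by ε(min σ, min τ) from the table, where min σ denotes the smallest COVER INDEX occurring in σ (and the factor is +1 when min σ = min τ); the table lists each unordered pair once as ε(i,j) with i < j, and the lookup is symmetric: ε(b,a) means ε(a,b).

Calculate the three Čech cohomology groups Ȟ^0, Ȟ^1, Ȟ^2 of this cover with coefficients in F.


intersection data:
  U12={t2,t4} U14={t1,t12,t13} U23={t8,t11} U34={t6,t10}
C dims 4,4; δ0: rk 3, SNF 1^3
Ȟ^0 = (4 − 3) − 0 = 1, so Ȟ^0 ≅ Z
Ȟ^1 = (4 − 0) − 3 = 1, so Ȟ^1 ≅ Z
Ȟ^2 = (0 − 0) − 0 = 0, so Ȟ^2 ≅ 0

Ȟ^0 ≅ Z, Ȟ^1 ≅ Z, Ȟ^2 ≅ 0


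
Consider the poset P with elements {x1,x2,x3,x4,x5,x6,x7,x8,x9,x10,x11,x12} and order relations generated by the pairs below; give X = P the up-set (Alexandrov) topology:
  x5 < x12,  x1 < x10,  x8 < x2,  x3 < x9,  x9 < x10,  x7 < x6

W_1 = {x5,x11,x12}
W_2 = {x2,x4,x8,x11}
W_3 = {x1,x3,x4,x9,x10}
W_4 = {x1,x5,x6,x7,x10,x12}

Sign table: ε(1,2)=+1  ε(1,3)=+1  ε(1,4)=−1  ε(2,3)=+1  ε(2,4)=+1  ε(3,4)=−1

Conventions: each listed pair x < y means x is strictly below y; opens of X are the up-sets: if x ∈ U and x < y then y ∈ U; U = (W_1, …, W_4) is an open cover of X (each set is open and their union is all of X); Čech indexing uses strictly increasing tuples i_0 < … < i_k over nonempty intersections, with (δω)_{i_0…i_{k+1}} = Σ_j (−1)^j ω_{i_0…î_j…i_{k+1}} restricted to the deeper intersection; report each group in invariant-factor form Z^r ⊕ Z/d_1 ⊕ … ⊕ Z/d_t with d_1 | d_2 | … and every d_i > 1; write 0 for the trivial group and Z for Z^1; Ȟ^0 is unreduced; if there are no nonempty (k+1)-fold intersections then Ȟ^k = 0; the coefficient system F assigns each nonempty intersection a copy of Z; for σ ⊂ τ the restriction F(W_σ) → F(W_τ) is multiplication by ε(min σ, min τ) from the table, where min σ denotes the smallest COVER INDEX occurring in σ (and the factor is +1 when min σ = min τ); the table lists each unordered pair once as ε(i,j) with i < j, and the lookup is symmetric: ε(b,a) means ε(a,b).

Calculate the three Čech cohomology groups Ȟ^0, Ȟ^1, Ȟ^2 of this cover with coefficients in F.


intersection data:
  W12={x11} W14={x5,x12} W23={x4} W34={x1,x10}
C dims 4,4; δ0: rk 3, SNF 1^3
Ȟ^0 = (4 − 3) − 0 = 1, so Ȟ^0 ≅ Z
Ȟ^1 = (4 − 0) − 3 = 1, so Ȟ^1 ≅ Z
Ȟ^2 = (0 − 0) − 0 = 0, so Ȟ^2 ≅ 0

Ȟ^0(U;F) ≅ Z,  Ȟ^1(U;F) ≅ Z,  Ȟ^2(U;F) ≅ 0


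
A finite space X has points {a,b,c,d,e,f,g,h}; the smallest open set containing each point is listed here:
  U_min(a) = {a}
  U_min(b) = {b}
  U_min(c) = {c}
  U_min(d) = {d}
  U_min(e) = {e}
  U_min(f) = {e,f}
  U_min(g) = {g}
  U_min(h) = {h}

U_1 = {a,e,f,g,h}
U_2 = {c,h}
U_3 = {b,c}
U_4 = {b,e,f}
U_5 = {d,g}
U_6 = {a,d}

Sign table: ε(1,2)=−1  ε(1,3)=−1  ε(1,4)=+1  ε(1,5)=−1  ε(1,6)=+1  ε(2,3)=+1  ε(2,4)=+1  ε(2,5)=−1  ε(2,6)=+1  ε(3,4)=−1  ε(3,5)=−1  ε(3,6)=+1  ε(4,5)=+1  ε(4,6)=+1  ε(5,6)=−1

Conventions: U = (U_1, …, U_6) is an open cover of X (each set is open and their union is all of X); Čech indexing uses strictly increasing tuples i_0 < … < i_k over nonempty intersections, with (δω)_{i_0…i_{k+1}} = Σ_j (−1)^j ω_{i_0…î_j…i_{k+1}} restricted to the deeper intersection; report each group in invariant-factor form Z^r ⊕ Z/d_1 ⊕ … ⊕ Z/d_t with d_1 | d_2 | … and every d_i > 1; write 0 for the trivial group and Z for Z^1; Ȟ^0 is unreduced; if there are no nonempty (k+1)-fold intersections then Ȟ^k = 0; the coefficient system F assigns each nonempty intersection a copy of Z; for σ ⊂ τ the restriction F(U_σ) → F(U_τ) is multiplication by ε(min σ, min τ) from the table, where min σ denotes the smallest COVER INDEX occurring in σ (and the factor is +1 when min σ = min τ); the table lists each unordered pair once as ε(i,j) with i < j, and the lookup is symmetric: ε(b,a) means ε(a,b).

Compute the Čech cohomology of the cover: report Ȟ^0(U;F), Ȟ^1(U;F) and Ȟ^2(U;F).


cover nerve:
  U12={h} U14={e,f} U15={g} U16={a} U23={c} U34={b} U56={d}
C dims 6,7; δ0: rk 5, SNF 1^5
Ȟ^0: (6−5)−0=1 ⇒ Z
Ȟ^1: (7−0)−5=2 ⇒ Z^2
Ȟ^2: (0−0)−0=0 ⇒ 0

Ȟ^0 = Z; Ȟ^1 = Z^2; Ȟ^2 = 0


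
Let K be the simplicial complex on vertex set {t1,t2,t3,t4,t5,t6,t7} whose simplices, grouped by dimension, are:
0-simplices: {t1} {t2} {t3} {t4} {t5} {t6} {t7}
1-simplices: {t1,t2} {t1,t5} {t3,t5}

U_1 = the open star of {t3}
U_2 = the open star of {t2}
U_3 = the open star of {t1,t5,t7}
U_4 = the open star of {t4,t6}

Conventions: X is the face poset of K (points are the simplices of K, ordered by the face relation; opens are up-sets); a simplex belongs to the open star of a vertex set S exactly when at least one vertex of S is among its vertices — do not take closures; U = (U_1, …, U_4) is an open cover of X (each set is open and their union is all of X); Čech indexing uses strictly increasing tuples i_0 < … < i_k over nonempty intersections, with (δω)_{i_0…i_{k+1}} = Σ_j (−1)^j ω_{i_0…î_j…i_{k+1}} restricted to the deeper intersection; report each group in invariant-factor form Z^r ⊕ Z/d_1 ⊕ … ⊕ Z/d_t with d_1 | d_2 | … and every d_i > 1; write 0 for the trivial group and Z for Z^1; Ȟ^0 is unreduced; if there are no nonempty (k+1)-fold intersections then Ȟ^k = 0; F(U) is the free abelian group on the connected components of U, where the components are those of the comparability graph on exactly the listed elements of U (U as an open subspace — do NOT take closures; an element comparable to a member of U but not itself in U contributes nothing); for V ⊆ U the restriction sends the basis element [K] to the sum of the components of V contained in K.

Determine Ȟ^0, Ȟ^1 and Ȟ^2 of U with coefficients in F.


nonempty intersections:
  U1={{t3},{t3,t5}} U2={{t2},{t1,t2}} U3={{t1},{t5},{t7},{t1,t2},{t1,t5},{t3,t5}} U4={{t4},{t6}}
  U13={{t3,t5}} U23={{t1,t2}}
components per intersection:
  U1: {{t3},{t3,t5}}
  U2: {{t2},{t1,t2}}
  U3: {{t1},{t5},{t1,t2},{t1,t5},{t3,t5}} {{t7}}
  U4: {{t4}} {{t6}}
  U13: {{t3,t5}}
  U23: {{t1,t2}}
C dims 6,2; δ0: rk 2, SNF 1^2
Ȟ^0: (6−2)−0=4 ⇒ Z^4
Ȟ^1: (2−0)−2=0 ⇒ 0
Ȟ^2: (0−0)−0=0 ⇒ 0

Ȟ^0 ≅ Z^4, Ȟ^1 ≅ 0 and Ȟ^2 ≅ 0


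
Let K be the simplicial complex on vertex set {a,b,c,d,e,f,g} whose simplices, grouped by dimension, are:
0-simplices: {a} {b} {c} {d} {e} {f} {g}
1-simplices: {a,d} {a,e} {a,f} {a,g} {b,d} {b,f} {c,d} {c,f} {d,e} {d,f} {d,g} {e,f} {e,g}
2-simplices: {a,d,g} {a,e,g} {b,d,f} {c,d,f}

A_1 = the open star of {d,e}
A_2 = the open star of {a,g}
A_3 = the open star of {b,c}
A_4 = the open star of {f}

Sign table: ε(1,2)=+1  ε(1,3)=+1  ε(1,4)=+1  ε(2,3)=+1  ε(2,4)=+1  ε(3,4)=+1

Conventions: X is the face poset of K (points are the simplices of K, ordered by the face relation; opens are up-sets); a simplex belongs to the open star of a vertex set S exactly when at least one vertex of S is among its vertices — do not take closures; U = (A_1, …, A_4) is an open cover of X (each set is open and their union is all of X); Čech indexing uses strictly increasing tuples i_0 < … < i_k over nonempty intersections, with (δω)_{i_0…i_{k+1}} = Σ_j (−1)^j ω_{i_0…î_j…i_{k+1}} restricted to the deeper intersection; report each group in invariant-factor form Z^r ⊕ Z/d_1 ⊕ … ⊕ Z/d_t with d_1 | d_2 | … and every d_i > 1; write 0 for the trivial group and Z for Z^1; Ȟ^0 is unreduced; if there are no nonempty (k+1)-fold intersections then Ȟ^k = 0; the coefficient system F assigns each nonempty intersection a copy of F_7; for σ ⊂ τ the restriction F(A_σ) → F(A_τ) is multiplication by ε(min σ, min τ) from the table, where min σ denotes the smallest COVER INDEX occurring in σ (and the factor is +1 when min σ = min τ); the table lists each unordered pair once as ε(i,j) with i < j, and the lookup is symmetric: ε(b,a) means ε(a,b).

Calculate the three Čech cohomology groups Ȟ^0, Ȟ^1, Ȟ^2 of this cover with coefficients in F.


nonempty intersections:
  A1={{d},{e},{a,d},{a,e},{b,d},{c,d},{d,e},{d,f},{d,g},{e,f},{e,g},{a,d,g},{a,e,g},{b,d,f},{c,d,f}} A2={{a},{g},{a,d},{a,e},{a,f},{a,g},{d,g},{e,g},{a,d,g},{a,e,g}} A3={{b},{c},{b,d},{b,f},{c,d},{c,f},{b,d,f},{c,d,f}} A4={{f},{a,f},{b,f},{c,f},{d,f},{e,f},{b,d,f},{c,d,f}}
  A12={{a,d},{a,e},{d,g},{e,g},{a,d,g},{a,e,g}} A13={{b,d},{c,d},{b,d,f},{c,d,f}} A14={{d,f},{e,f},{b,d,f},{c,d,f}} A24={{a,f}} A34={{b,f},{c,f},{b,d,f},{c,d,f}}
  A134={{b,d,f},{c,d,f}}
C dims 4,5,1; δ0: rk_F7 3; δ1: rk_F7 1
Ȟ^0: (4−3)−0=1 ⇒ Z/7
Ȟ^1: (5−1)−3=1 ⇒ Z/7
Ȟ^2: (1−0)−1=0 ⇒ 0

Ȟ^0 = Z/7, Ȟ^1 = Z/7 and Ȟ^2 = 0


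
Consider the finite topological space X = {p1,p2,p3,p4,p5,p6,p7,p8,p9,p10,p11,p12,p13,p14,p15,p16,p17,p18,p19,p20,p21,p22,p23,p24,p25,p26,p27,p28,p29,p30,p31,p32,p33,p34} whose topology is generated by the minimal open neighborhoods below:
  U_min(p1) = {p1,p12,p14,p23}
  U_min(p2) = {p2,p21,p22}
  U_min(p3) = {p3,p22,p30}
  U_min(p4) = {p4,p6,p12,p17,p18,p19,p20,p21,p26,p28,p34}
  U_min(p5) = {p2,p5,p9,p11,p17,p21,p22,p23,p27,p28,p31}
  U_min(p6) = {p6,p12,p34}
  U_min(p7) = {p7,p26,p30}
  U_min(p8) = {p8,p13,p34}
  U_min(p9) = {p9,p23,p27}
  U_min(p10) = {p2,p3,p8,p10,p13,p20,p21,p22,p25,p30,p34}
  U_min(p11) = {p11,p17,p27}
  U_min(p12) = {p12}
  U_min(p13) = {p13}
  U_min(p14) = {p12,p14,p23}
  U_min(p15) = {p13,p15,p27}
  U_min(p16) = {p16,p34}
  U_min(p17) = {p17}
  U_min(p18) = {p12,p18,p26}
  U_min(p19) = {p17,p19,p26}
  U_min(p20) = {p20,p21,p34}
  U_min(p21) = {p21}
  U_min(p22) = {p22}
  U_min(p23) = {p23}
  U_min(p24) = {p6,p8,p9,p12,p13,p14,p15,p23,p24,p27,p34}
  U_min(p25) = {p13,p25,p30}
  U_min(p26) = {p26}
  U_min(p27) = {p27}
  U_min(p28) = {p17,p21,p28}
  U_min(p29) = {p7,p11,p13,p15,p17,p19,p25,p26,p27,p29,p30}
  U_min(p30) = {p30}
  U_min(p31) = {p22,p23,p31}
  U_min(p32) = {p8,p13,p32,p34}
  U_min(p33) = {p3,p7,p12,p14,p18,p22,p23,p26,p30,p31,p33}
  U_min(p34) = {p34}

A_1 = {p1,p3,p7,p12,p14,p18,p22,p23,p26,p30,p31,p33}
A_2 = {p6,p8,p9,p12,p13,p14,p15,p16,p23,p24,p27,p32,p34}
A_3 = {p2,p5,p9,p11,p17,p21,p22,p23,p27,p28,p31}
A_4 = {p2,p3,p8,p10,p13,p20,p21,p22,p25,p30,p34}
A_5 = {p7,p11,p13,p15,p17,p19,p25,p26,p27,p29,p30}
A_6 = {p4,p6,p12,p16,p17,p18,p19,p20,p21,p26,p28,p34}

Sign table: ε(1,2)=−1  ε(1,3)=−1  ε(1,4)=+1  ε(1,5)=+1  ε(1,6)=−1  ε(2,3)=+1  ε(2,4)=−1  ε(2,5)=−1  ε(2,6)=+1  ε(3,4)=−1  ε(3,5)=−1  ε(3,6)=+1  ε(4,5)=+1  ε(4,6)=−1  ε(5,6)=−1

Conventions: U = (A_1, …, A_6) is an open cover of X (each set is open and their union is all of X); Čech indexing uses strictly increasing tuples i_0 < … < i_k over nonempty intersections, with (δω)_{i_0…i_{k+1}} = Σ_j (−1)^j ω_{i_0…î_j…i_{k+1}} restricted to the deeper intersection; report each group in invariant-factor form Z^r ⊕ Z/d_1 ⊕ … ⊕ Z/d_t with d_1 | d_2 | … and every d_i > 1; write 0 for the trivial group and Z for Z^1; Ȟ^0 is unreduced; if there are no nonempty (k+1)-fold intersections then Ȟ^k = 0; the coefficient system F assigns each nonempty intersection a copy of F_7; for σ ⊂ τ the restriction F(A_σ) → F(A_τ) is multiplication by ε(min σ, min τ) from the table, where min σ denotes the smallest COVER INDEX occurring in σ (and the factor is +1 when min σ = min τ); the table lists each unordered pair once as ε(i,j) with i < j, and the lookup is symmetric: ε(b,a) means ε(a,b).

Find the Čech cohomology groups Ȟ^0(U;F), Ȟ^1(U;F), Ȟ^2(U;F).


Ȟ^0 ≅ Z/7, Ȟ^1 ≅ 0 and Ȟ^2 ≅ 0

nonempty overlaps:
  A12={p12,p14,p23} A13={p22,p23,p31} A14={p3,p22,p30} A15={p7,p26,p30} A16={p12,p18,p26} A23={p9,p23,p27} A24={p8,p13,p34} A25={p13,p15,p27} A26={p6,p12,p16,p34} A34={p2,p21,p22} A35={p11,p17,p27} A36={p17,p21,p28} A45={p13,p25,p30} A46={p20,p21,p34} A56={p17,p19,p26}
  A123={p23} A126={p12} A134={p22} A145={p30} A156={p26} A235={p27} A245={p13} A246={p34} A346={p21} A356={p17}
C dims 6,15,10; δ0: rk_F7 5; δ1: rk_F7 10
degree 0: 6−5−0 = 1 → Ȟ^0 ≅ Z/7
degree 1: 15−10−5 = 0 → Ȟ^1 ≅ 0
degree 2: 10−0−10 = 0 → Ȟ^2 ≅ 0


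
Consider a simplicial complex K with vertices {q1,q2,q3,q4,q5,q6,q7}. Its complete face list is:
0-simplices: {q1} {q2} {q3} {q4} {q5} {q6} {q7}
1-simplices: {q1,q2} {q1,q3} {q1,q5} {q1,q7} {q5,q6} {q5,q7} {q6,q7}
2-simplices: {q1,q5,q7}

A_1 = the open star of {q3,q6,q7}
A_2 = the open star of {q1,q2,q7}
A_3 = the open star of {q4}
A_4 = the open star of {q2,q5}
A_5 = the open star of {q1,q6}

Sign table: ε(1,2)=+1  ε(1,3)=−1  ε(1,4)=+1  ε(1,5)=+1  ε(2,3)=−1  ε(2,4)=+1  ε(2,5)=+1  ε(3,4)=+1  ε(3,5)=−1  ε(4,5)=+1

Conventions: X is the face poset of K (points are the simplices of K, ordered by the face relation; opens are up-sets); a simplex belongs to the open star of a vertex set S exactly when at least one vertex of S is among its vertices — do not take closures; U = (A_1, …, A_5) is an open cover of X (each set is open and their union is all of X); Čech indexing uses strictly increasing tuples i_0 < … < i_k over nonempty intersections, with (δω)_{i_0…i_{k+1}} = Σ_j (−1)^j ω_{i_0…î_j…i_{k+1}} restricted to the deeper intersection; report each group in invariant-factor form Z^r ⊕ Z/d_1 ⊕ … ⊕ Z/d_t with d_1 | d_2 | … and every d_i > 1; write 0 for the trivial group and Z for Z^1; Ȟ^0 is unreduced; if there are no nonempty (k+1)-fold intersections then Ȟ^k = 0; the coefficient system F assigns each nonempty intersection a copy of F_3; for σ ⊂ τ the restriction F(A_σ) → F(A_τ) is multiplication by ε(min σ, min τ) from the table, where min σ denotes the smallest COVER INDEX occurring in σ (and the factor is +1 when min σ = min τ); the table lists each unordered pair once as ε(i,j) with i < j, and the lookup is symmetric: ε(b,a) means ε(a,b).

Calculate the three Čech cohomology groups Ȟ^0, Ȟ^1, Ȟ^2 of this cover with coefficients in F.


Ȟ^0(U;F) ≅ Z/3 ⊕ Z/3, Ȟ^1(U;F) ≅ 0 and Ȟ^2(U;F) ≅ 0

cover nerve:
  A1={{q3},{q6},{q7},{q1,q3},{q1,q7},{q5,q6},{q5,q7},{q6,q7},{q1,q5,q7}} A2={{q1},{q2},{q7},{q1,q2},{q1,q3},{q1,q5},{q1,q7},{q5,q7},{q6,q7},{q1,q5,q7}} A3={{q4}} A4={{q2},{q5},{q1,q2},{q1,q5},{q5,q6},{q5,q7},{q1,q5,q7}} A5={{q1},{q6},{q1,q2},{q1,q3},{q1,q5},{q1,q7},{q5,q6},{q6,q7},{q1,q5,q7}}
  A12={{q7},{q1,q3},{q1,q7},{q5,q7},{q6,q7},{q1,q5,q7}} A14={{q5,q6},{q5,q7},{q1,q5,q7}} A15={{q6},{q1,q3},{q1,q7},{q5,q6},{q6,q7},{q1,q5,q7}} A24={{q2},{q1,q2},{q1,q5},{q5,q7},{q1,q5,q7}} A25={{q1},{q1,q2},{q1,q3},{q1,q5},{q1,q7},{q6,q7},{q1,q5,q7}} A45={{q1,q2},{q1,q5},{q5,q6},{q1,q5,q7}}
  A124={{q5,q7},{q1,q5,q7}} A125={{q1,q3},{q1,q7},{q6,q7},{q1,q5,q7}} A145={{q5,q6},{q1,q5,q7}} A245={{q1,q2},{q1,q5},{q1,q5,q7}}
  A1245={{q1,q5,q7}}
C dims 5,6,4,1; δ0: rk_F3 3; δ1: rk_F3 3; δ2: rk_F3 1
Ȟ^0: (5−3)−0=2 ⇒ Z/3 ⊕ Z/3
Ȟ^1: (6−3)−3=0 ⇒ 0
Ȟ^2: (4−1)−3=0 ⇒ 0


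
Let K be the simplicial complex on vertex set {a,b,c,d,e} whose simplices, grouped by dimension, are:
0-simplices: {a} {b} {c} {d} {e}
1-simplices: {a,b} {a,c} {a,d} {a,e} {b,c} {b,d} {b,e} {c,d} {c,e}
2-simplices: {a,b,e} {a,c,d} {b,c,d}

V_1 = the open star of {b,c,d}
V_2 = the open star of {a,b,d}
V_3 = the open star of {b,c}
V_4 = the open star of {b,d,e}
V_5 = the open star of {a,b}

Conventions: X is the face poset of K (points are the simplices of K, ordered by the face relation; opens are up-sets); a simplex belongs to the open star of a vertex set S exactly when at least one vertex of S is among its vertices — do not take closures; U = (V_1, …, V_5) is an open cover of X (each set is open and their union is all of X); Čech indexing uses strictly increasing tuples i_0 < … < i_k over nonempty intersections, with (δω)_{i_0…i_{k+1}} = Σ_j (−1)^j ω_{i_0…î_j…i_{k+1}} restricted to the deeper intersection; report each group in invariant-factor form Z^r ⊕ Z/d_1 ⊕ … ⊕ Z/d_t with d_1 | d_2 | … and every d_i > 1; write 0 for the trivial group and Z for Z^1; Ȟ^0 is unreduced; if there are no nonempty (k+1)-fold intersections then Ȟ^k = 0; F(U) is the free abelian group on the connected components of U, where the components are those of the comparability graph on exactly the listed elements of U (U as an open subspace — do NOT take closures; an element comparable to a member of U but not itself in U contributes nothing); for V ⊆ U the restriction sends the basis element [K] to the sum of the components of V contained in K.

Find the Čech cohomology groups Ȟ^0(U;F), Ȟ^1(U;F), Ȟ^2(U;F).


cover nerve:
  V1={{b},{c},{d},{a,b},{a,c},{a,d},{b,c},{b,d},{b,e},{c,d},{c,e},{a,b,e},{a,c,d},{b,c,d}} V2={{a},{b},{d},{a,b},{a,c},{a,d},{a,e},{b,c},{b,d},{b,e},{c,d},{a,b,e},{a,c,d},{b,c,d}} V3={{b},{c},{a,b},{a,c},{b,c},{b,d},{b,e},{c,d},{c,e},{a,b,e},{a,c,d},{b,c,d}} V4={{b},{d},{e},{a,b},{a,d},{a,e},{b,c},{b,d},{b,e},{c,d},{c,e},{a,b,e},{a,c,d},{b,c,d}} V5={{a},{b},{a,b},{a,c},{a,d},{a,e},{b,c},{b,d},{b,e},{a,b,e},{a,c,d},{b,c,d}}
  V12={{b},{d},{a,b},{a,c},{a,d},{b,c},{b,d},{b,e},{c,d},{a,b,e},{a,c,d},{b,c,d}} V13={{b},{c},{a,b},{a,c},{b,c},{b,d},{b,e},{c,d},{c,e},{a,b,e},{a,c,d},{b,c,d}} V14={{b},{d},{a,b},{a,d},{b,c},{b,d},{b,e},{c,d},{c,e},{a,b,e},{a,c,d},{b,c,d}} V15={{b},{a,b},{a,c},{a,d},{b,c},{b,d},{b,e},{a,b,e},{a,c,d},{b,c,d}} V23={{b},{a,b},{a,c},{b,c},{b,d},{b,e},{c,d},{a,b,e},{a,c,d},{b,c,d}} V24={{b},{d},{a,b},{a,d},{a,e},{b,c},{b,d},{b,e},{c,d},{a,b,e},{a,c,d},{b,c,d}} V25={{a},{b},{a,b},{a,c},{a,d},{a,e},{b,c},{b,d},{b,e},{a,b,e},{a,c,d},{b,c,d}} V34={{b},{a,b},{b,c},{b,d},{b,e},{c,d},{c,e},{a,b,e},{a,c,d},{b,c,d}} V35={{b},{a,b},{a,c},{b,c},{b,d},{b,e},{a,b,e},{a,c,d},{b,c,d}} V45={{b},{a,b},{a,d},{a,e},{b,c},{b,d},{b,e},{a,b,e},{a,c,d},{b,c,d}}
  V123={{b},{a,b},{a,c},{b,c},{b,d},{b,e},{c,d},{a,b,e},{a,c,d},{b,c,d}} V124={{b},{d},{a,b},{a,d},{b,c},{b,d},{b,e},{c,d},{a,b,e},{a,c,d},{b,c,d}} V125={{b},{a,b},{a,c},{a,d},{b,c},{b,d},{b,e},{a,b,e},{a,c,d},{b,c,d}} V134={{b},{a,b},{b,c},{b,d},{b,e},{c,d},{c,e},{a,b,e},{a,c,d},{b,c,d}} V135={{b},{a,b},{a,c},{b,c},{b,d},{b,e},{a,b,e},{a,c,d},{b,c,d}} V145={{b},{a,b},{a,d},{b,c},{b,d},{b,e},{a,b,e},{a,c,d},{b,c,d}} V234={{b},{a,b},{b,c},{b,d},{b,e},{c,d},{a,b,e},{a,c,d},{b,c,d}} V235={{b},{a,b},{a,c},{b,c},{b,d},{b,e},{a,b,e},{a,c,d},{b,c,d}} V245={{b},{a,b},{a,d},{a,e},{b,c},{b,d},{b,e},{a,b,e},{a,c,d},{b,c,d}} V345={{b},{a,b},{b,c},{b,d},{b,e},{a,b,e},{a,c,d},{b,c,d}}
  V1234={{b},{a,b},{b,c},{b,d},{b,e},{c,d},{a,b,e},{a,c,d},{b,c,d}} V1235={{b},{a,b},{a,c},{b,c},{b,d},{b,e},{a,b,e},{a,c,d},{b,c,d}} V1245={{b},{a,b},{a,d},{b,c},{b,d},{b,e},{a,b,e},{a,c,d},{b,c,d}} V1345={{b},{a,b},{b,c},{b,d},{b,e},{a,b,e},{a,c,d},{b,c,d}} V2345={{b},{a,b},{b,c},{b,d},{b,e},{a,b,e},{a,c,d},{b,c,d}}
  V12345={{b},{a,b},{b,c},{b,d},{b,e},{a,b,e},{a,c,d},{b,c,d}}
components per intersection:
  V1: {{b},{c},{d},{a,b},{a,c},{a,d},{b,c},{b,d},{b,e},{c,d},{c,e},{a,b,e},{a,c,d},{b,c,d}}
  V2: {{a},{b},{d},{a,b},{a,c},{a,d},{a,e},{b,c},{b,d},{b,e},{c,d},{a,b,e},{a,c,d},{b,c,d}}
  V3: {{b},{c},{a,b},{a,c},{b,c},{b,d},{b,e},{c,d},{c,e},{a,b,e},{a,c,d},{b,c,d}}
  V4: {{b},{d},{e},{a,b},{a,d},{a,e},{b,c},{b,d},{b,e},{c,d},{c,e},{a,b,e},{a,c,d},{b,c,d}}
  V5: {{a},{b},{a,b},{a,c},{a,d},{a,e},{b,c},{b,d},{b,e},{a,b,e},{a,c,d},{b,c,d}}
  V12: {{b},{d},{a,b},{a,c},{a,d},{b,c},{b,d},{b,e},{c,d},{a,b,e},{a,c,d},{b,c,d}}
  V13: {{b},{c},{a,b},{a,c},{b,c},{b,d},{b,e},{c,d},{c,e},{a,b,e},{a,c,d},{b,c,d}}
  V14: {{b},{d},{a,b},{a,d},{b,c},{b,d},{b,e},{c,d},{a,b,e},{a,c,d},{b,c,d}} {{c,e}}
  V15: {{b},{a,b},{b,c},{b,d},{b,e},{a,b,e},{b,c,d}} {{a,c},{a,d},{a,c,d}}
  V23: {{b},{a,b},{a,c},{b,c},{b,d},{b,e},{c,d},{a,b,e},{a,c,d},{b,c,d}}
  V24: {{b},{d},{a,b},{a,d},{a,e},{b,c},{b,d},{b,e},{c,d},{a,b,e},{a,c,d},{b,c,d}}
  V25: {{a},{b},{a,b},{a,c},{a,d},{a,e},{b,c},{b,d},{b,e},{a,b,e},{a,c,d},{b,c,d}}
  V34: {{b},{a,b},{b,c},{b,d},{b,e},{c,d},{a,b,e},{a,c,d},{b,c,d}} {{c,e}}
  V35: {{b},{a,b},{b,c},{b,d},{b,e},{a,b,e},{b,c,d}} {{a,c},{a,c,d}}
  V45: {{b},{a,b},{a,e},{b,c},{b,d},{b,e},{a,b,e},{b,c,d}} {{a,d},{a,c,d}}
  V123: {{b},{a,b},{a,c},{b,c},{b,d},{b,e},{c,d},{a,b,e},{a,c,d},{b,c,d}}
  V124: {{b},{d},{a,b},{a,d},{b,c},{b,d},{b,e},{c,d},{a,b,e},{a,c,d},{b,c,d}}
  V125: {{b},{a,b},{b,c},{b,d},{b,e},{a,b,e},{b,c,d}} {{a,c},{a,d},{a,c,d}}
  V134: {{b},{a,b},{b,c},{b,d},{b,e},{c,d},{a,b,e},{a,c,d},{b,c,d}} {{c,e}}
  V135: {{b},{a,b},{b,c},{b,d},{b,e},{a,b,e},{b,c,d}} {{a,c},{a,c,d}}
  V145: {{b},{a,b},{b,c},{b,d},{b,e},{a,b,e},{b,c,d}} {{a,d},{a,c,d}}
  V234: {{b},{a,b},{b,c},{b,d},{b,e},{c,d},{a,b,e},{a,c,d},{b,c,d}}
  V235: {{b},{a,b},{b,c},{b,d},{b,e},{a,b,e},{b,c,d}} {{a,c},{a,c,d}}
  V245: {{b},{a,b},{a,e},{b,c},{b,d},{b,e},{a,b,e},{b,c,d}} {{a,d},{a,c,d}}
  V345: {{b},{a,b},{b,c},{b,d},{b,e},{a,b,e},{b,c,d}} {{a,c,d}}
  V1234: {{b},{a,b},{b,c},{b,d},{b,e},{c,d},{a,b,e},{a,c,d},{b,c,d}}
  V1235: {{b},{a,b},{b,c},{b,d},{b,e},{a,b,e},{b,c,d}} {{a,c},{a,c,d}}
  V1245: {{b},{a,b},{b,c},{b,d},{b,e},{a,b,e},{b,c,d}} {{a,d},{a,c,d}}
  V1345: {{b},{a,b},{b,c},{b,d},{b,e},{a,b,e},{b,c,d}} {{a,c,d}}
  V2345: {{b},{a,b},{b,c},{b,d},{b,e},{a,b,e},{b,c,d}} {{a,c,d}}
  V12345: {{b},{a,b},{b,c},{b,d},{b,e},{a,b,e},{b,c,d}} {{a,c,d}}
C dims 5,15,17,9; δ0: rk 4, SNF 1^4; δ1: rk 10, SNF 1^10; δ2: rk 7, SNF 1^7
Ȟ^0: (5−4)−0=1 ⇒ Z
Ȟ^1: (15−10)−4=1 ⇒ Z
Ȟ^2: (17−7)−10=0 ⇒ 0

Ȟ^0 = Z, Ȟ^1 = Z, Ȟ^2 = 0


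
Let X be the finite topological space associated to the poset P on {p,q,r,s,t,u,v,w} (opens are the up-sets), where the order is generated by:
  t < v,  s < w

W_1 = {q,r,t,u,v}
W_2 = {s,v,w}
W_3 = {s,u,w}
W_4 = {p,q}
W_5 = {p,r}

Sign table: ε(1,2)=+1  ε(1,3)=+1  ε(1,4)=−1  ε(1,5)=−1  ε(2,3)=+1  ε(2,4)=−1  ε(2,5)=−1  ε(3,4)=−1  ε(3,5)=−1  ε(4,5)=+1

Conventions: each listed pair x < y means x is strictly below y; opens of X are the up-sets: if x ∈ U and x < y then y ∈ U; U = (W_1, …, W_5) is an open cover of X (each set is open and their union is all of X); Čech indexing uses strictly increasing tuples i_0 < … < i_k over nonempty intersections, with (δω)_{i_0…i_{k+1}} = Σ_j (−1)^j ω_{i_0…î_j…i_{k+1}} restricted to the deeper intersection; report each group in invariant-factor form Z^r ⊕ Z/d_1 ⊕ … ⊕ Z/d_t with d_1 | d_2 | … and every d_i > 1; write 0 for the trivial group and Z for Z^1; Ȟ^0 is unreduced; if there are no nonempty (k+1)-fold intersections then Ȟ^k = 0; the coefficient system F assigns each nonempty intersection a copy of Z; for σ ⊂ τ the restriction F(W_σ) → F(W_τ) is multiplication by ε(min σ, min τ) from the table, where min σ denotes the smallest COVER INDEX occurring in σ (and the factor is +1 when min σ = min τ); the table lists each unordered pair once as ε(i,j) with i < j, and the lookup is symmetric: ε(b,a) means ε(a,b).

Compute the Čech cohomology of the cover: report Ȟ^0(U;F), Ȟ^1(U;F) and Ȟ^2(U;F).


nonempty intersections:
  W12={v} W13={u} W14={q} W15={r} W23={s,w} W45={p}
C dims 5,6; δ0: rk 4, SNF 1^4
Ȟ^0: (5−4)−0=1 ⇒ Z
Ȟ^1: (6−0)−4=2 ⇒ Z^2
Ȟ^2: (0−0)−0=0 ⇒ 0

Ȟ^0 ≅ Z, Ȟ^1 ≅ Z^2 and Ȟ^2 ≅ 0


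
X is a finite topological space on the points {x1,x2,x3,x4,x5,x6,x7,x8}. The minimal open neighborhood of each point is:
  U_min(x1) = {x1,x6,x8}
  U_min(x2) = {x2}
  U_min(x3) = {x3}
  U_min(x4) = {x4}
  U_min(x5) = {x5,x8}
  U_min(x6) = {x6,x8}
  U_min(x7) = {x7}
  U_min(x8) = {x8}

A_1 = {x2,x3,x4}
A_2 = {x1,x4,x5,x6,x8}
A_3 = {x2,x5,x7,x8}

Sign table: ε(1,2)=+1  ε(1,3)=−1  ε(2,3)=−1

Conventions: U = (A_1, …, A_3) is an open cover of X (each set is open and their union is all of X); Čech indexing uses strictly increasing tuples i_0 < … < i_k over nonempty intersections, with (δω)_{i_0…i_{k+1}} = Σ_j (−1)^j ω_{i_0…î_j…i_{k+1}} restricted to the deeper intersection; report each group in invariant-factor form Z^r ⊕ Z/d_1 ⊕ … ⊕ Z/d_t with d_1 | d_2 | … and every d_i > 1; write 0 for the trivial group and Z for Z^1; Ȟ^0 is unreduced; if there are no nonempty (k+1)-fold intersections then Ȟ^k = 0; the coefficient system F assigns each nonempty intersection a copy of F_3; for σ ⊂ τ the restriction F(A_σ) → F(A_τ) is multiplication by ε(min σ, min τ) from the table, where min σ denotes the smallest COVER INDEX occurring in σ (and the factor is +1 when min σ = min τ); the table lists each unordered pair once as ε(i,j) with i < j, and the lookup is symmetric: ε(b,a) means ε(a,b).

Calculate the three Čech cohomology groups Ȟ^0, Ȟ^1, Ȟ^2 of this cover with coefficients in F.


cover nerve:
  A12={x4} A13={x2} A23={x5,x8}
C dims 3,3; δ0: rk_F3 2
Ȟ^0: (3−2)−0=1 ⇒ Z/3
Ȟ^1: (3−0)−2=1 ⇒ Z/3
Ȟ^2: (0−0)−0=0 ⇒ 0

Ȟ^0 ≅ Z/3, Ȟ^1 ≅ Z/3, Ȟ^2 ≅ 0
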